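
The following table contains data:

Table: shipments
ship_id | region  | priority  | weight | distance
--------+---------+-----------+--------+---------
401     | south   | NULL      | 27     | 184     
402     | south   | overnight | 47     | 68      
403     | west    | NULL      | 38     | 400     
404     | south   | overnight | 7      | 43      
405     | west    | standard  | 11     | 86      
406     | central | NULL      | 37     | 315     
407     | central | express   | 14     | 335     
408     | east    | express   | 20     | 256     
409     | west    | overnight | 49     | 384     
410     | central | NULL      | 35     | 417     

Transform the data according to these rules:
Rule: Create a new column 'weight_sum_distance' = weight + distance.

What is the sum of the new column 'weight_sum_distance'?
2773

Step 1: For each record, compute weight + distance
Example calculations:
  27 + 184 = 211
  47 + 68 = 115
  38 + 400 = 438
  ...
Step 2: Sum all derived values
Step 3: Total = 2773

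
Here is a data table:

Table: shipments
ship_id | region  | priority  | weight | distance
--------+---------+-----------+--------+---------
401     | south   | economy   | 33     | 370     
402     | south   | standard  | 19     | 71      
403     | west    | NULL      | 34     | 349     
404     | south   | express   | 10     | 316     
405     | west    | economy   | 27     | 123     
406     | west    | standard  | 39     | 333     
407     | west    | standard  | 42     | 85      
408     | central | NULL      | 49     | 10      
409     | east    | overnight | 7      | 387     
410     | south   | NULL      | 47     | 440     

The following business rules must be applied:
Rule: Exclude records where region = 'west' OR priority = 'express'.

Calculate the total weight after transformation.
155

Step 1: Find records where region = 'west' OR priority = 'express'
Step 2: 5 records match, summing to 152
Step 3: Original sum: 307
Step 4: Remaining sum = 307 - 152 = 155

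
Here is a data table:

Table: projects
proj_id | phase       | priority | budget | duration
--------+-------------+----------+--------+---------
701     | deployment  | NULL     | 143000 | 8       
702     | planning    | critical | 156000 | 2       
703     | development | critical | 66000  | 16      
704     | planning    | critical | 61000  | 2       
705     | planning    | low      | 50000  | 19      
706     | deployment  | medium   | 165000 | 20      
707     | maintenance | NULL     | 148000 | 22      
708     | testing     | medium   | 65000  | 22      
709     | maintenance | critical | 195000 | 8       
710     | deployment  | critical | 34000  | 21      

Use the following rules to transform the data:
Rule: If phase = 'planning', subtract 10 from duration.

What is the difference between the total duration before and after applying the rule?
30

Step 1: Original sum of duration = 140
Step 2: 3 records have phase = 'planning'
Step 3: Each affected record changes by -10
Step 4: Total change = 3 × -10 = -30
Step 5: New sum = 140 + -30 = 110
Step 6: Difference = |110 - 140| = 30
        (Sum decreased by 30)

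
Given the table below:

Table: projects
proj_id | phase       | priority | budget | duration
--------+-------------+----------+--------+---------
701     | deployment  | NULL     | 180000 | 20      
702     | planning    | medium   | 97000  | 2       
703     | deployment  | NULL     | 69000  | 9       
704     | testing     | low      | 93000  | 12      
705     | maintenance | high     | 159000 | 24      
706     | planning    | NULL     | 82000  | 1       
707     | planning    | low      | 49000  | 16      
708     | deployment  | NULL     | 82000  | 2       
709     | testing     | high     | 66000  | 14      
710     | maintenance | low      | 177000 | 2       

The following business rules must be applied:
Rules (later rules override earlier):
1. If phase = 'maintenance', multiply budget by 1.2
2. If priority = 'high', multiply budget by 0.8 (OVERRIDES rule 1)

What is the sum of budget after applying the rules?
1044400.0

Step 1: Rule 2 takes priority for records with priority = 'high'
  - 2 records: 225000 × 0.8 = 180000.0
Step 2: Rule 1 applies to remaining records with phase = 'maintenance'
  - 1 records: 177000 × 1.2 = 212400.0
Step 3: Other records unchanged: 652000
Step 4: Final sum = 180000.0 + 212400.0 + 652000 = 1044400.0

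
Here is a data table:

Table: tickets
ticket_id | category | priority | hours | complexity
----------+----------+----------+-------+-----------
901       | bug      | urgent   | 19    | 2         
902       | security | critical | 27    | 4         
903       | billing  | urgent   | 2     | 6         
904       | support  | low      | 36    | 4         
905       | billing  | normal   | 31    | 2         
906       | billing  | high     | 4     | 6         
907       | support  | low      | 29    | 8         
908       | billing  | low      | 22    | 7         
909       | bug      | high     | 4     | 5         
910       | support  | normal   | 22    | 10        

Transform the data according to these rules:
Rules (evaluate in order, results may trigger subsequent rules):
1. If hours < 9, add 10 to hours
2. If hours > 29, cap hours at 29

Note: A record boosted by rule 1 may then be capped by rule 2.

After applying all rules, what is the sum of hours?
217

Step 1: Apply rule 1 to records with hours < 9
  - 3 records get bonus of 10
  - Of these, 0 records then exceed 29 and get capped
Step 2: Apply rule 2 to records with hours > 29
  - 2 records (original) are capped
Step 3: Calculate final sum = 217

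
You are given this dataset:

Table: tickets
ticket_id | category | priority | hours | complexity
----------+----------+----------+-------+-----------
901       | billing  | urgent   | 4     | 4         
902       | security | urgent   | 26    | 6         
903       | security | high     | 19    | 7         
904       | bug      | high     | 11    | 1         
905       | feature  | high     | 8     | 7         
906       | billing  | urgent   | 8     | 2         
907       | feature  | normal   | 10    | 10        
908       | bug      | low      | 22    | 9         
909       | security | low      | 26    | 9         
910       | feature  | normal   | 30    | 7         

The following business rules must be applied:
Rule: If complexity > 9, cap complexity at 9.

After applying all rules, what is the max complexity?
9

Step 1: Original maximum complexity = 10
Step 2: Apply cap at 9
Step 3: 1 records had complexity > 9 and were capped
Step 4: Maximum after transformation = 9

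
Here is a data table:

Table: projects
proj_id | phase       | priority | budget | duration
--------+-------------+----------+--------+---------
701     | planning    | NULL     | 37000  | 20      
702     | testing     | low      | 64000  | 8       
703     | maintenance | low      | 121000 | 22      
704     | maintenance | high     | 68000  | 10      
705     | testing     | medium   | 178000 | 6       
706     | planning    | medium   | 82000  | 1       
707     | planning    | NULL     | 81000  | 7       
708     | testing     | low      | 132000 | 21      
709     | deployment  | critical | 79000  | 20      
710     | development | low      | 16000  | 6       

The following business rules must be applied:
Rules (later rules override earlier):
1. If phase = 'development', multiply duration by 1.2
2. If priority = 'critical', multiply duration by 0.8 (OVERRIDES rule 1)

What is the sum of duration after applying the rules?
118.2

Step 1: Rule 2 takes priority for records with priority = 'critical'
  - 1 records: 20 × 0.8 = 16.0
Step 2: Rule 1 applies to remaining records with phase = 'development'
  - 1 records: 6 × 1.2 = 7.2
Step 3: Other records unchanged: 95
Step 4: Final sum = 16.0 + 7.2 + 95 = 118.2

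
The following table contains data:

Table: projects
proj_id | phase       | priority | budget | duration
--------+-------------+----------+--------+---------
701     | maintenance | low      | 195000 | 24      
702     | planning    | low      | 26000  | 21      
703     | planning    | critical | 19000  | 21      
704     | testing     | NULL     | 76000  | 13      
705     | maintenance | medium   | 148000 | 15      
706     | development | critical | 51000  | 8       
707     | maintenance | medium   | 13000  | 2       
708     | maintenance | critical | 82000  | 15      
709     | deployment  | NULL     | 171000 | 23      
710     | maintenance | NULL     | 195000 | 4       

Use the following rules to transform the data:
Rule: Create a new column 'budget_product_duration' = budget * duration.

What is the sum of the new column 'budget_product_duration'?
15210000

Step 1: For each record, compute budget * duration
Example calculations:
  195000 * 24 = 4680000
  26000 * 21 = 546000
  19000 * 21 = 399000
  ...
Step 2: Sum all derived values
Step 3: Total = 15210000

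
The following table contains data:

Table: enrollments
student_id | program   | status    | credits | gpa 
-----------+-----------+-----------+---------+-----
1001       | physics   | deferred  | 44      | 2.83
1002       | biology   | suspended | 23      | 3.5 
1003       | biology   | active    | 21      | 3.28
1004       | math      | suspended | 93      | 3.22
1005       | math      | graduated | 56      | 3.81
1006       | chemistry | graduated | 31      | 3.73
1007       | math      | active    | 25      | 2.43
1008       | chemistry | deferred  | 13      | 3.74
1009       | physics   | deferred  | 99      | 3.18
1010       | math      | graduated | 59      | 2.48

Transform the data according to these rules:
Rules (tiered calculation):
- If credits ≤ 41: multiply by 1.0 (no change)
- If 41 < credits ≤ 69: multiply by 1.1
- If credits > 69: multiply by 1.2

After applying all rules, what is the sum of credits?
518.3

Step 1: Tier 1 (credits ≤ 41): 5 records, sum = 113 × 1.0 = 113.0
Step 2: Tier 2 (41 < credits ≤ 69): 3 records, sum = 159 × 1.1 = 174.9
Step 3: Tier 3 (credits > 69): 2 records, sum = 192 × 1.2 = 230.4
Step 4: Final sum = 113.0 + 174.9 + 230.4 = 518.3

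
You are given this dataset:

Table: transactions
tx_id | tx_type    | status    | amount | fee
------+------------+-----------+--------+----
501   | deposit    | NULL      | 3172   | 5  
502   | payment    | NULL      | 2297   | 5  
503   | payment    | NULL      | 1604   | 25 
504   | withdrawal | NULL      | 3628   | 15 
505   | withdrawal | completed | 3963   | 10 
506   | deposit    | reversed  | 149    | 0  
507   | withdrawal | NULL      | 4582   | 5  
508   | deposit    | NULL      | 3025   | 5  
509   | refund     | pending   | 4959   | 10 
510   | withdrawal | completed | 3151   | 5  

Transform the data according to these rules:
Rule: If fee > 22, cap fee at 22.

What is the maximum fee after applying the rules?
22

Step 1: Original maximum fee = 25
Step 2: Apply cap at 22
Step 3: 1 records had fee > 22 and were capped
Step 4: Maximum after transformation = 22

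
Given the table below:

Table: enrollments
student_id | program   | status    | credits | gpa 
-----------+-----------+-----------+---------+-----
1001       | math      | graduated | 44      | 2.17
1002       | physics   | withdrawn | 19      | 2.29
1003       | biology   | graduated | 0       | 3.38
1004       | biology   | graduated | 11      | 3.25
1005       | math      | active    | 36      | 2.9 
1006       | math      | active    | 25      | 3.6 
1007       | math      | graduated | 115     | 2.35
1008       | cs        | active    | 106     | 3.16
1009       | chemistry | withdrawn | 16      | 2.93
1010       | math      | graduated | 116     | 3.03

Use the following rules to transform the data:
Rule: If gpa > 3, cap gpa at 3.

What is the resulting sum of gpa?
27.64

Step 1: 5 records have gpa > 3
Step 2: These records originally summed to 16.42
Step 3: After capping: 5 × 3 = 15
Step 4: Unaffected records sum: 12.64
Step 5: Final sum = 15 + 12.64 = 27.64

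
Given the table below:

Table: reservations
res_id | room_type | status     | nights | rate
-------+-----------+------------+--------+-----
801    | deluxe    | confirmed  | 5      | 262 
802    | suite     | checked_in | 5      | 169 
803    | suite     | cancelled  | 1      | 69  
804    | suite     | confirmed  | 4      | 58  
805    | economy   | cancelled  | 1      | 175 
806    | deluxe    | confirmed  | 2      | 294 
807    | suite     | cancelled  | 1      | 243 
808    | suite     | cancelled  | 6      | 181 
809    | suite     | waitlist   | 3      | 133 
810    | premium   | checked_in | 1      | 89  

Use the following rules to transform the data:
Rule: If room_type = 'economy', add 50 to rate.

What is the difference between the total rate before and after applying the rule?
50

Step 1: Original sum of rate = 1673
Step 2: 1 records have room_type = 'economy'
Step 3: Each affected record changes by 50
Step 4: Total change = 1 × 50 = 50
Step 5: New sum = 1673 + 50 = 1723
Step 6: Difference = |1723 - 1673| = 50
        (Sum increased by 50)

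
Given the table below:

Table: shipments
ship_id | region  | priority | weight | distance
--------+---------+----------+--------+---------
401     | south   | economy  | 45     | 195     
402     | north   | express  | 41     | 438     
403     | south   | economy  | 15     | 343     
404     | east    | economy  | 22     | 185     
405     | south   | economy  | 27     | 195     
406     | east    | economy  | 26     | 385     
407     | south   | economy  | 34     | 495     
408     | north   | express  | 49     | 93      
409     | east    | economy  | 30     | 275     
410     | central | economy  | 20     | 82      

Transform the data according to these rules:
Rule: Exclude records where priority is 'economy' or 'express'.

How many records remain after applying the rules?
0

Step 1: Count records to exclude
  - 8 (economy) + 2 (express) = 10 records
Step 2: Total records: 10
Step 3: Remaining = 10 - 10 = 0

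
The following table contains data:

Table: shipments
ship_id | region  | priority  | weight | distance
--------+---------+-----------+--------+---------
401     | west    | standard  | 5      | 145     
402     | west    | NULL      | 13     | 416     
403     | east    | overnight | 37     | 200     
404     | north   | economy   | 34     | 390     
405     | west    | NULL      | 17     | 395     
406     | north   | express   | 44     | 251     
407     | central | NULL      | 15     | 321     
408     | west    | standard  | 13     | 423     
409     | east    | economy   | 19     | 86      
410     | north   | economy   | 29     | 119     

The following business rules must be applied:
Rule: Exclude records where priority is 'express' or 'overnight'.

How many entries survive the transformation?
8

Step 1: Count records to exclude
  - 1 (express) + 1 (overnight) = 2 records
Step 2: Total records: 10
Step 3: Remaining = 10 - 2 = 8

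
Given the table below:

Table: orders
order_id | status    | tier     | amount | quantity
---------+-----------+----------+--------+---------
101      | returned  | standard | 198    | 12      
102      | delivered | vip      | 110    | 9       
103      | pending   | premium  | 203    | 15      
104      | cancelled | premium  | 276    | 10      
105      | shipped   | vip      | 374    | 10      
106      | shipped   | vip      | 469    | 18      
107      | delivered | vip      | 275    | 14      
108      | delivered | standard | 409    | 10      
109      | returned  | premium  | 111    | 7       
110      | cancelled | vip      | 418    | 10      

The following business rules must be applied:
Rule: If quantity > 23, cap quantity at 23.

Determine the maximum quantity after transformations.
18

Step 1: Original maximum quantity = 18
Step 2: Check cap of 23 against maximum
Step 3: No records exceed the cap (max 18 <= cap 23), so no capping applies
Step 4: Maximum after transformation = 18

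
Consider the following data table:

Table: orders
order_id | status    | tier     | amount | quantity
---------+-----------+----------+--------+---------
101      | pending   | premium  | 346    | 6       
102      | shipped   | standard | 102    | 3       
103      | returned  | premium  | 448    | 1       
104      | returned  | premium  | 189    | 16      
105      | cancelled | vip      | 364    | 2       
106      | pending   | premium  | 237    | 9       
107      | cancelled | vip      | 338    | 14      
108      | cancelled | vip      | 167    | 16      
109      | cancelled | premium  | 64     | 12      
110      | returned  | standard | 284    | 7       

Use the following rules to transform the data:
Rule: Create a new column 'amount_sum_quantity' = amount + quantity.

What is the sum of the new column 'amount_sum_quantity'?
2625

Step 1: For each record, compute amount + quantity
Example calculations:
  346 + 6 = 352
  102 + 3 = 105
  448 + 1 = 449
  ...
Step 2: Sum all derived values
Step 3: Total = 2625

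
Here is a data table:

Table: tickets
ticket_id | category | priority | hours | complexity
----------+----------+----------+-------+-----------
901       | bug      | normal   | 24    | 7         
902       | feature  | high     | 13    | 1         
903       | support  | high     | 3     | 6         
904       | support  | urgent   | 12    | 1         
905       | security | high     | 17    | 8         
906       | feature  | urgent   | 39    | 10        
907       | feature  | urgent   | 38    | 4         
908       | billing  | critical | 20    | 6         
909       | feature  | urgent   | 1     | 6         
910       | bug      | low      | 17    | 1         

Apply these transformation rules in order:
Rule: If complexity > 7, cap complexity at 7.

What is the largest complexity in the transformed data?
7

Step 1: Original maximum complexity = 10
Step 2: Apply cap at 7
Step 3: 2 records had complexity > 7 and were capped
Step 4: Maximum after transformation = 7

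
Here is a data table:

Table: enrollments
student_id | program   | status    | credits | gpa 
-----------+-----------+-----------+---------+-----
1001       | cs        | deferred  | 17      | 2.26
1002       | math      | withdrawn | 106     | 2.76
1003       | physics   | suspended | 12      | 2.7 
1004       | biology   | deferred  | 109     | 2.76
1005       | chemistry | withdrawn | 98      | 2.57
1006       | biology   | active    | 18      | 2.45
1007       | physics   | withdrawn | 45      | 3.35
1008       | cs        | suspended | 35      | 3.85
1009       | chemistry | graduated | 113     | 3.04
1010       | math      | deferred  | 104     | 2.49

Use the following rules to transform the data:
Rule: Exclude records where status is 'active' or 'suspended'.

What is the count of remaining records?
7

Step 1: Count records to exclude
  - 1 (active) + 2 (suspended) = 3 records
Step 2: Total records: 10
Step 3: Remaining = 10 - 3 = 7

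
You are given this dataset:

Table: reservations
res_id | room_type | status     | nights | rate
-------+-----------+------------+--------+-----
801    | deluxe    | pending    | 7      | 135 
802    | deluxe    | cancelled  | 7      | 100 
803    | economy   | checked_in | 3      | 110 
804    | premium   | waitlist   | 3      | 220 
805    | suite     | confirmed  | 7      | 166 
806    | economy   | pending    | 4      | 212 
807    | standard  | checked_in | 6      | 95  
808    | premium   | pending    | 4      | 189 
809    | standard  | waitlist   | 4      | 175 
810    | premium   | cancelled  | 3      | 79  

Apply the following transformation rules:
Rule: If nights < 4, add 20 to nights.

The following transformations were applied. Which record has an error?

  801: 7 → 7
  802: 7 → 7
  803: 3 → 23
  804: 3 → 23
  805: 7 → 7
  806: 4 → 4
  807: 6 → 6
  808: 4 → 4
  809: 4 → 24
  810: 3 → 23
Record 809 has an error. The correct transformed value should be 4, not 24.

Step 1: Check each record against the rule
Step 2: Record 809 has nights = 4
Step 3: Since 4 >= 4, the bonus should not have been applied
Step 4: Correct value = 4, but claimed value = 24
Conclusion: Record 809 has the error.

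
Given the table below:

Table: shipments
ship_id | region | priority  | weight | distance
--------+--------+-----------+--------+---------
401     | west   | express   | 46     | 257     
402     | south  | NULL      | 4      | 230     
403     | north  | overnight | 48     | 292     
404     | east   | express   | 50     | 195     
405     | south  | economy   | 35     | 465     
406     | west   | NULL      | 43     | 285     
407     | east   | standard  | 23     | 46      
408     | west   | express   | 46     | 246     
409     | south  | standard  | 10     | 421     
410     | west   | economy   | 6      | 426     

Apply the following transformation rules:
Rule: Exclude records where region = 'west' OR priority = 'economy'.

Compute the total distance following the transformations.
1184

Step 1: Find records where region = 'west' OR priority = 'economy'
Step 2: 5 records match, summing to 1679
Step 3: Original sum: 2863
Step 4: Remaining sum = 2863 - 1679 = 1184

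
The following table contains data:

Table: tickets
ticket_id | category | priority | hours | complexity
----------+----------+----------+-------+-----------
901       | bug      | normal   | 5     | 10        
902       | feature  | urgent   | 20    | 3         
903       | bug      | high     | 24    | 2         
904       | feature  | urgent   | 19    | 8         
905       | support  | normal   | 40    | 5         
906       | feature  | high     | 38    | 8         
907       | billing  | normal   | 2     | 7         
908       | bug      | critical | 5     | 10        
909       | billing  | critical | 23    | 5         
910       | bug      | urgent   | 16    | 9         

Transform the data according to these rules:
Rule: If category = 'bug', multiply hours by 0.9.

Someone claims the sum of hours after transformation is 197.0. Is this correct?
No, the correct result is 187.0.

Step 1: Calculate the correct sum after transformation
Step 2: Apply multiplier 0.9 to records where category = 'bug'
Step 3: Correct result = 187.0
Step 4: Claimed result = 197.0
Step 5: 187.0 ≠ 197.0
Conclusion: The claimed result is incorrect. The correct answer is 187.0.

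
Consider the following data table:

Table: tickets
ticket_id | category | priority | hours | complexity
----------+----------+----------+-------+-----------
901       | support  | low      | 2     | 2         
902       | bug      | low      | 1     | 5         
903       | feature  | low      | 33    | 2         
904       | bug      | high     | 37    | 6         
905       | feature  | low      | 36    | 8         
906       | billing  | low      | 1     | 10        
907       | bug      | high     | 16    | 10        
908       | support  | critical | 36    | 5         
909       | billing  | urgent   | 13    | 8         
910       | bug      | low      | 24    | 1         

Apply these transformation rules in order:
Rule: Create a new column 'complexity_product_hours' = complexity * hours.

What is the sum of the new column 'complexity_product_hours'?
1063

Step 1: For each record, compute complexity * hours
Example calculations:
  2 * 2 = 4
  5 * 1 = 5
  2 * 33 = 66
  ...
Step 2: Sum all derived values
Step 3: Total = 1063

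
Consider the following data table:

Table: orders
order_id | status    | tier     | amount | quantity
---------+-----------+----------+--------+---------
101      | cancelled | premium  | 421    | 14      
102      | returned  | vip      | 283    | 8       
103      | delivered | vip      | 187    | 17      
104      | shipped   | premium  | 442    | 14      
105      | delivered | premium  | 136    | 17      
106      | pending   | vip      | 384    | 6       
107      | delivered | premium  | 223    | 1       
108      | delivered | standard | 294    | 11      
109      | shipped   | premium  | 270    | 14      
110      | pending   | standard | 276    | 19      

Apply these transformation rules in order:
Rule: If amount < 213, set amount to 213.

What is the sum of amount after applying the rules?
3019

Step 1: 2 records have amount < 213
Step 2: These records originally summed to 323
Step 3: After setting to minimum: 2 × 213 = 426
Step 4: Unaffected records sum: 2593
Step 5: Final sum = 426 + 2593 = 3019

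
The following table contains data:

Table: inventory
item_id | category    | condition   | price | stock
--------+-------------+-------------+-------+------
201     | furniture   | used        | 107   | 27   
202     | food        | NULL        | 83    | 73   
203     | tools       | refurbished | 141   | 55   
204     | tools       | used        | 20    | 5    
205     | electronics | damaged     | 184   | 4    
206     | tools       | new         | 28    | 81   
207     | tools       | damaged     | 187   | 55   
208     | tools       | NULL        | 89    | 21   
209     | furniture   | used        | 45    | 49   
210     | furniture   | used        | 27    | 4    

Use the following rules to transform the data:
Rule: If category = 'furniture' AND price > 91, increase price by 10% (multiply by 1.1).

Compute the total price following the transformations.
921.7

Step 1: Find records where category = 'furniture' AND price > 91
Step 2: 1 records match, summing to 107
Step 3: After multiplier: 107 × 1.1 = 117.7
Step 4: Unaffected records sum: 804
Step 5: Final sum = 117.7 + 804 = 921.7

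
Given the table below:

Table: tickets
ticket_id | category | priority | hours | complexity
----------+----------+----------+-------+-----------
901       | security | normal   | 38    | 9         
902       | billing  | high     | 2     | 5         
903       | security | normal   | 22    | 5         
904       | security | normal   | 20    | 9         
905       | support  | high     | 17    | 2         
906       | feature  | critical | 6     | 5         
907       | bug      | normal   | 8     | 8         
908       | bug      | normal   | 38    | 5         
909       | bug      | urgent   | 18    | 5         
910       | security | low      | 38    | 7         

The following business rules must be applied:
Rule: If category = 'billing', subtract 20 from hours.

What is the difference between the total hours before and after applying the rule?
20

Step 1: Original sum of hours = 207
Step 2: 1 records have category = 'billing'
Step 3: Each affected record changes by -20
Step 4: Total change = 1 × -20 = -20
Step 5: New sum = 207 + -20 = 187
Step 6: Difference = |187 - 207| = 20
        (Sum decreased by 20)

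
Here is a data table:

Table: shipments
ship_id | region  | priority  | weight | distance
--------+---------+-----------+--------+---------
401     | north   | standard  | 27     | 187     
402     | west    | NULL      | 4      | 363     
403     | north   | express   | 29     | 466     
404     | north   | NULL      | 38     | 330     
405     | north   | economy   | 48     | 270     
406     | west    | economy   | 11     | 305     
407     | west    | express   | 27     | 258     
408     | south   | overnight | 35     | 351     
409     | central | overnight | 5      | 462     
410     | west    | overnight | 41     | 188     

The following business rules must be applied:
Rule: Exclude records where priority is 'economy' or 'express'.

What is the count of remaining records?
6

Step 1: Count records to exclude
  - 2 (economy) + 2 (express) = 4 records
Step 2: Total records: 10
Step 3: Remaining = 10 - 4 = 6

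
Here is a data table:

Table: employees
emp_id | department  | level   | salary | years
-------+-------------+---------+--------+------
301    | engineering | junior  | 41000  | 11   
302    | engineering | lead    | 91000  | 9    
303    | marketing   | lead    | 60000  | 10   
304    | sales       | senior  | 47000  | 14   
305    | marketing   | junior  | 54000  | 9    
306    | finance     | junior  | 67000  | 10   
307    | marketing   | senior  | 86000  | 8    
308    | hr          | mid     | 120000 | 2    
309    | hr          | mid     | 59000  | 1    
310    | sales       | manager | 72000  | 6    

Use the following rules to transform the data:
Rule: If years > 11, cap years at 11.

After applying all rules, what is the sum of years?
77

Step 1: 1 records have years > 11
Step 2: These records originally summed to 14
Step 3: After capping: 1 × 11 = 11
Step 4: Unaffected records sum: 66
Step 5: Final sum = 11 + 66 = 77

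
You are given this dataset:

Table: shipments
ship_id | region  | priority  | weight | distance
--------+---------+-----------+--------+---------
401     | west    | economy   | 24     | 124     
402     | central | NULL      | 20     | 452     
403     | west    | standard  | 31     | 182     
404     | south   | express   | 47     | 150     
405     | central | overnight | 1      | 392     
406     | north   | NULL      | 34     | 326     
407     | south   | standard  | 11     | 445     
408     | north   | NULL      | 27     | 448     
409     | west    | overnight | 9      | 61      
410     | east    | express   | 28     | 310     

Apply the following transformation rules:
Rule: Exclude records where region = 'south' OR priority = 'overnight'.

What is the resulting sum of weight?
164

Step 1: Find records where region = 'south' OR priority = 'overnight'
Step 2: 4 records match, summing to 68
Step 3: Original sum: 232
Step 4: Remaining sum = 232 - 68 = 164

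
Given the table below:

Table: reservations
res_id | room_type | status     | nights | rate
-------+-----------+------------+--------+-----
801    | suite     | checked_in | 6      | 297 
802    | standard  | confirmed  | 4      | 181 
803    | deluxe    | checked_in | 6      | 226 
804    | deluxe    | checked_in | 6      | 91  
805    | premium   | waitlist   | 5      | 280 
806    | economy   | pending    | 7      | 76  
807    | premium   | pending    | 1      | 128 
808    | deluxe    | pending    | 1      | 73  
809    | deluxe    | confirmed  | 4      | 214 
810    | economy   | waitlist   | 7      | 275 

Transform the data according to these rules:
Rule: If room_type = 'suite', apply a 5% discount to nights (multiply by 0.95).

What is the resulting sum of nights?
46.7

Step 1: Records with room_type = 'suite' have total nights = 6
Step 2: Apply multiplier: 6 × 0.95 = 5.7
Step 3: Other records total: 41
Step 4: Final sum = 5.7 + 41 = 46.7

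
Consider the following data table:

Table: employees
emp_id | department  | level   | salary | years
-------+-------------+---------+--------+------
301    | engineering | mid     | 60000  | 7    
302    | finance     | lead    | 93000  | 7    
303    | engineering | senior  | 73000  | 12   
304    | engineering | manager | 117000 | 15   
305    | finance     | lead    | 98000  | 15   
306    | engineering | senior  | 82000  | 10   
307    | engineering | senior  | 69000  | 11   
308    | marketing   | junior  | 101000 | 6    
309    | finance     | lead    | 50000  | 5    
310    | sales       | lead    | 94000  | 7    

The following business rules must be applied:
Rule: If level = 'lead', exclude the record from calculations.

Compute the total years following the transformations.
61

Step 1: Identify records where level = 'lead'
Step 2: The excluded records sum to 34
Step 3: Original total years = 95
Step 4: Remaining total = 95 - 34 = 61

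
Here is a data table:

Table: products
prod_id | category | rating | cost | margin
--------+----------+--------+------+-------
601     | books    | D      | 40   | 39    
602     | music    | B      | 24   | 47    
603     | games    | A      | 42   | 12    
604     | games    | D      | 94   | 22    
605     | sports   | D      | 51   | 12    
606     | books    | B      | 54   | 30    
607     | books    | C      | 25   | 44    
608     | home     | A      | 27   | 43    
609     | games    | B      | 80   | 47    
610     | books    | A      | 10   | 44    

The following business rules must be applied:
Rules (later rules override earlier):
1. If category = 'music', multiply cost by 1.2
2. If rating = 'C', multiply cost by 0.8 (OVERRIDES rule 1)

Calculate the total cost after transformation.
446.8

Step 1: Rule 2 takes priority for records with rating = 'C'
  - 1 records: 25 × 0.8 = 20.0
Step 2: Rule 1 applies to remaining records with category = 'music'
  - 1 records: 24 × 1.2 = 28.8
Step 3: Other records unchanged: 398
Step 4: Final sum = 20.0 + 28.8 + 398 = 446.8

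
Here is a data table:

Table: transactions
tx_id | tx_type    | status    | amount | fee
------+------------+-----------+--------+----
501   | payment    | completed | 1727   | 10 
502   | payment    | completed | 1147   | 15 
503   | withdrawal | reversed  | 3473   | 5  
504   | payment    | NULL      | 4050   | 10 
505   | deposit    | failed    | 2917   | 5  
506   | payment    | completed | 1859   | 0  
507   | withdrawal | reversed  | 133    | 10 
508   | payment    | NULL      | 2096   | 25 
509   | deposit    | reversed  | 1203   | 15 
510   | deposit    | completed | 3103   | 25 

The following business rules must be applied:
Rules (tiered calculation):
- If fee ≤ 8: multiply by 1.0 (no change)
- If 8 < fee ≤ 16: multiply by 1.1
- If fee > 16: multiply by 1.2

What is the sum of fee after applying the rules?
136.0

Step 1: Tier 1 (fee ≤ 8): 3 records, sum = 10 × 1.0 = 10.0
Step 2: Tier 2 (8 < fee ≤ 16): 5 records, sum = 60 × 1.1 = 66.0
Step 3: Tier 3 (fee > 16): 2 records, sum = 50 × 1.2 = 60.0
Step 4: Final sum = 10.0 + 66.0 + 60.0 = 136.0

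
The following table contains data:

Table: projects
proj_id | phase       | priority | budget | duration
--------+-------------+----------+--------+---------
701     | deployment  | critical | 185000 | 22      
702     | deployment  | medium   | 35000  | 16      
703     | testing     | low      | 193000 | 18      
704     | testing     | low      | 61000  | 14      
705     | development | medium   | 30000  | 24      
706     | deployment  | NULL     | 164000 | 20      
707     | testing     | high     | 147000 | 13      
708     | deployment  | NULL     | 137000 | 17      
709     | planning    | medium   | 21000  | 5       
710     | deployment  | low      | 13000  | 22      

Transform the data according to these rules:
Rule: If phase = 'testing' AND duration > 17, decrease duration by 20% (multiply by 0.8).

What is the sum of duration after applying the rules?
167.4

Step 1: Find records where phase = 'testing' AND duration > 17
Step 2: 1 records match, summing to 18
Step 3: After multiplier: 18 × 0.8 = 14.4
Step 4: Unaffected records sum: 153
Step 5: Final sum = 14.4 + 153 = 167.4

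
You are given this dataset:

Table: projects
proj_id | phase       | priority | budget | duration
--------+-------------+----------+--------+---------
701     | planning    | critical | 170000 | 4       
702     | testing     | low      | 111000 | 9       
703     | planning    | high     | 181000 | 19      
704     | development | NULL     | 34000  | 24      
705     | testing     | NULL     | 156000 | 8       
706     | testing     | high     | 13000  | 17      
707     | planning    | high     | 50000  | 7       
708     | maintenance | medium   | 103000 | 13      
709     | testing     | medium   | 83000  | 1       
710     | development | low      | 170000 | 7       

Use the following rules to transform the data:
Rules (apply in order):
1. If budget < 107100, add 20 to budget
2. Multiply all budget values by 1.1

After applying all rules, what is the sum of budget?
1178210.0

Step 1: Apply Rule 1 - Add 20 to records with budget < 107100
  - 5 records affected: 283000 + (5 × 20) = 283100
  - Unaffected records: 788000
  - Sum after Rule 1: 1071100
Step 2: Apply Rule 2 - Multiply all by 1.1
  - 1071100 × 1.1 = 1178210.0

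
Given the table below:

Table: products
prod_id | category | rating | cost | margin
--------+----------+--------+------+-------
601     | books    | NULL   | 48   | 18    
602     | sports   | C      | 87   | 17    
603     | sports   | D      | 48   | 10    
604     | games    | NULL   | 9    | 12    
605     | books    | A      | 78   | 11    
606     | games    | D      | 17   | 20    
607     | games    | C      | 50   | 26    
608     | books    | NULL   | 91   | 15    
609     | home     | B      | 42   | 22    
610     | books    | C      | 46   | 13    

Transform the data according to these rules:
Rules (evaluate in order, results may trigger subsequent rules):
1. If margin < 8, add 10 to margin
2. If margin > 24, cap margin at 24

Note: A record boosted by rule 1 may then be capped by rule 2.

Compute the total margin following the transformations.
162

Step 1: Apply rule 1 to records with margin < 8
  - 0 records get bonus of 10
  - Of these, 0 records then exceed 24 and get capped
Step 2: Apply rule 2 to records with margin > 24
  - 1 records (original) are capped
Step 3: Calculate final sum = 162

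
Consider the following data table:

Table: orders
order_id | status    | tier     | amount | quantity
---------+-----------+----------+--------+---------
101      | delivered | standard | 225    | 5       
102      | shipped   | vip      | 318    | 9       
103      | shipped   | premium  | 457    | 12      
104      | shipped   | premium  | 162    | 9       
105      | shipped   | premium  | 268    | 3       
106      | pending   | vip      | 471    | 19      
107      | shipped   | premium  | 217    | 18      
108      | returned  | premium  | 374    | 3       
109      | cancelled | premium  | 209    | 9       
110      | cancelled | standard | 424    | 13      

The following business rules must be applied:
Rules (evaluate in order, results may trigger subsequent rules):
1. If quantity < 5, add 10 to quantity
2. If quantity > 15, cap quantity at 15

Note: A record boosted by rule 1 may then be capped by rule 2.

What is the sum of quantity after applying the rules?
113

Step 1: Apply rule 1 to records with quantity < 5
  - 2 records get bonus of 10
  - Of these, 0 records then exceed 15 and get capped
Step 2: Apply rule 2 to records with quantity > 15
  - 2 records (original) are capped
Step 3: Calculate final sum = 113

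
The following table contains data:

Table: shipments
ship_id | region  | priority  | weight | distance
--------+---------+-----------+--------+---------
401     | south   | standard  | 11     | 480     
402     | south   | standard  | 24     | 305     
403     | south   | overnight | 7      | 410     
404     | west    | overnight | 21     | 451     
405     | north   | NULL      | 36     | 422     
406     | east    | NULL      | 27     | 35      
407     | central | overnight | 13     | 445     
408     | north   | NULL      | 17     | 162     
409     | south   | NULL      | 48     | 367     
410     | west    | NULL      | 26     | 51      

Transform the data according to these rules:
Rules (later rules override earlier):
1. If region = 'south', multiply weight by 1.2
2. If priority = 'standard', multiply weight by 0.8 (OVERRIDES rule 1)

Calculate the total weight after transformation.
234.0

Step 1: Rule 2 takes priority for records with priority = 'standard'
  - 2 records: 35 × 0.8 = 28.0
Step 2: Rule 1 applies to remaining records with region = 'south'
  - 2 records: 55 × 1.2 = 66.0
Step 3: Other records unchanged: 140
Step 4: Final sum = 28.0 + 66.0 + 140 = 234.0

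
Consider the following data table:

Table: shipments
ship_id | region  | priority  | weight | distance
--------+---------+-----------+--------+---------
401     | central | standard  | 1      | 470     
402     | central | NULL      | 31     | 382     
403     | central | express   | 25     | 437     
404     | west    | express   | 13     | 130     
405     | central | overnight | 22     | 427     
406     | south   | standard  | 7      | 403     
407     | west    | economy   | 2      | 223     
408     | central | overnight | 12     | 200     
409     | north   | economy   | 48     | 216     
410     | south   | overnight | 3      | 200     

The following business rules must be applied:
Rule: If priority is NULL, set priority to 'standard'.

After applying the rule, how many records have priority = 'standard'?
3

Step 1: Count records where priority IS NULL
Step 2: Found 1 records with NULL priority
Step 3: These records will have priority set to 'standard'
Step 4: Records already having priority = 'standard': 2
Step 5: Answer: 1 + 2 = 3 records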